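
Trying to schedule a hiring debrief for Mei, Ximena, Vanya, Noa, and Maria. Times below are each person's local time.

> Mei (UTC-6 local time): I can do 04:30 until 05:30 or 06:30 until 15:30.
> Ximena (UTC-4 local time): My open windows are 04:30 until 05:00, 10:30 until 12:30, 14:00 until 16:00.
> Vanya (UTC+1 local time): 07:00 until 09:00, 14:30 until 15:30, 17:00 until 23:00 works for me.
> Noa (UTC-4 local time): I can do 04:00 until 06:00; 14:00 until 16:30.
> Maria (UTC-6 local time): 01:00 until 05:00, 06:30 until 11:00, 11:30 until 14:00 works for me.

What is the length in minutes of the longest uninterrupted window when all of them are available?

120

Mei in UTC: 10:30-11:30, 12:30-21:30 (add 6h to convert from UTC-6).
Ximena in UTC: 08:30-09:00, 14:30-16:30, 18:00-20:00 (add 4h to convert from UTC-4).
Vanya in UTC: 06:00-08:00, 13:30-14:30, 16:00-22:00 (subtract 1h to convert from UTC+1).
Noa in UTC: 08:00-10:00, 18:00-20:30 (add 4h to convert from UTC-4).
Maria in UTC: 07:00-11:00, 12:30-17:00, 17:30-20:00 (add 6h to convert from UTC-6).
Mei ∩ Ximena: 14:30-16:30, 18:00-20:00.
Mei ∩ Ximena ∩ Vanya: 16:00-16:30, 18:00-20:00.
Mei ∩ Ximena ∩ Vanya ∩ Noa: 18:00-20:00.
Mei ∩ Ximena ∩ Vanya ∩ Noa ∩ Maria: 18:00-20:00.
So the common availability across everyone is 18:00-20:00.
The longest is 18:00-20:00 at 120 minutes.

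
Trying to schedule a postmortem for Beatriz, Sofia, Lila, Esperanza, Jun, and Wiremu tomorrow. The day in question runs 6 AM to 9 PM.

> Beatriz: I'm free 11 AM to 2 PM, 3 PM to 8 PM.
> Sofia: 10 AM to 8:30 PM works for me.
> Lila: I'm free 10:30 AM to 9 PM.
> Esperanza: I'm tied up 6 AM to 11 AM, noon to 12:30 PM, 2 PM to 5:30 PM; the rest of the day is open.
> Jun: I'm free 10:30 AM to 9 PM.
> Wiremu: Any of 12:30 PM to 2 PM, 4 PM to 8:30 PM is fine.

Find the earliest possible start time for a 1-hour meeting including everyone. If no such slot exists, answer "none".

Beatriz free: 11:00-14:00, 15:00-20:00.
Sofia free: 10:00-20:30.
Lila free: 10:30-21:00.
Esperanza free: 11:00-12:00, 12:30-14:00, 17:30-21:00 (invert busy blocks within the working day).
Jun free: 10:30-21:00.
Wiremu free: 12:30-14:00, 16:00-20:30.
Beatriz ∩ Sofia: 11:00-14:00, 15:00-20:00.
Beatriz ∩ Sofia ∩ Lila: 11:00-14:00, 15:00-20:00.
Beatriz ∩ Sofia ∩ Lila ∩ Esperanza: 11:00-12:00, 12:30-14:00, 17:30-20:00.
Beatriz ∩ Sofia ∩ Lila ∩ Esperanza ∩ Jun: 11:00-12:00, 12:30-14:00, 17:30-20:00.
Beatriz ∩ Sofia ∩ Lila ∩ Esperanza ∩ Jun ∩ Wiremu: 12:30-14:00, 17:30-20:00.
The first common window of at least 60 minutes is 12:30-14:00, so the earliest start is 12:30.

12:30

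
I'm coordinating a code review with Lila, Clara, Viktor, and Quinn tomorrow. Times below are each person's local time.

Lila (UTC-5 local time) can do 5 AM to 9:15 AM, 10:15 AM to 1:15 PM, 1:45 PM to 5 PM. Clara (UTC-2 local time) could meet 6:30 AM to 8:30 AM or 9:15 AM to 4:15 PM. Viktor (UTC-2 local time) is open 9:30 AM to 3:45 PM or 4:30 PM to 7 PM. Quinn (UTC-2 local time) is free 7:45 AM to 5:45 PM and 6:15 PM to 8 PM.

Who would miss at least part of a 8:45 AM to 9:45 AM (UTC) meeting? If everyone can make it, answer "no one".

Lila in UTC: 10:00-14:15, 15:15-18:15, 18:45-22:00 (add 5h to convert from UTC-5).
Clara in UTC: 08:30-10:30, 11:15-18:15 (add 2h to convert from UTC-2).
Viktor in UTC: 11:30-17:45, 18:30-21:00 (add 2h to convert from UTC-2).
Quinn in UTC: 09:45-19:45, 20:15-22:00 (add 2h to convert from UTC-2).
Lila: not fully free for 08:45-09:45. Clara: free for 08:45-09:45. Viktor: not fully free for 08:45-09:45. Quinn: not fully free for 08:45-09:45.

Lila, Quinn, Viktor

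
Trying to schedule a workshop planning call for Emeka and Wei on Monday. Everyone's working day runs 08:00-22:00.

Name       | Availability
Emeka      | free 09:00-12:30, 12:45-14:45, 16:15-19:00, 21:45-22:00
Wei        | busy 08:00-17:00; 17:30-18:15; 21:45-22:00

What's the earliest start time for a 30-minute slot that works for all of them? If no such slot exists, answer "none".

17:00

Emeka free: 09:00-12:30, 12:45-14:45, 16:15-19:00, 21:45-22:00.
Wei free: 17:00-17:30, 18:15-21:45 (invert busy blocks within the working day).
Emeka ∩ Wei: 17:00-17:30, 18:15-19:00.
The first common window of at least 30 minutes is 17:00-17:30, so the earliest start is 17:00.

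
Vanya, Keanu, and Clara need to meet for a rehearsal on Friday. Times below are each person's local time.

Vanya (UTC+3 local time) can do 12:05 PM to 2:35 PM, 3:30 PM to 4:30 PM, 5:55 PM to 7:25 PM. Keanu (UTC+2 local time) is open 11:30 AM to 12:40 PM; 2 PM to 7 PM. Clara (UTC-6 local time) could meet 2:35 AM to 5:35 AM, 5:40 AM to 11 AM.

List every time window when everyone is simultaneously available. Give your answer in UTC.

09:30-10:40, 12:30-13:30, 14:55-16:25

Vanya in UTC: 09:05-11:35, 12:30-13:30, 14:55-16:25 (subtract 3h to convert from UTC+3).
Keanu in UTC: 09:30-10:40, 12:00-17:00 (subtract 2h to convert from UTC+2).
Clara in UTC: 08:35-11:35, 11:40-17:00 (add 6h to convert from UTC-6).
Vanya ∩ Keanu: 09:30-10:40, 12:30-13:30, 14:55-16:25.
Vanya ∩ Keanu ∩ Clara: 09:30-10:40, 12:30-13:30, 14:55-16:25.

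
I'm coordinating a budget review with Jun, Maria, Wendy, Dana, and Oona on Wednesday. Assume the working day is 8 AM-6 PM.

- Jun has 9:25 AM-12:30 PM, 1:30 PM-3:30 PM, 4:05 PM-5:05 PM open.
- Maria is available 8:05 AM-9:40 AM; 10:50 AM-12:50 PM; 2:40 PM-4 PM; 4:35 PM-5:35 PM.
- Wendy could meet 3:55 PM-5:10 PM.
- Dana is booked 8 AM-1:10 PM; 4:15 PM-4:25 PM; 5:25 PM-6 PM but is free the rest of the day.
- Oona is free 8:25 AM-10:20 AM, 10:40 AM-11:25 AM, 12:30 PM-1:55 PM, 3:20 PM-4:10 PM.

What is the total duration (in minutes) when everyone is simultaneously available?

Jun free: 09:25-12:30, 13:30-15:30, 16:05-17:05.
Maria free: 08:05-09:40, 10:50-12:50, 14:40-16:00, 16:35-17:35.
Wendy free: 15:55-17:10.
Dana free: 13:10-16:15, 16:25-17:25 (invert busy blocks within the working day).
Oona free: 08:25-10:20, 10:40-11:25, 12:30-13:55, 15:20-16:10.
Jun ∩ Maria: 09:25-09:40, 10:50-12:30, 14:40-15:30, 16:35-17:05.
Jun ∩ Maria ∩ Wendy: 16:35-17:05.
Jun ∩ Maria ∩ Wendy ∩ Dana: 16:35-17:05.
Jun ∩ Maria ∩ Wendy ∩ Dana ∩ Oona: ∅.
There is no time when everyone is free.
There is no common window, so the total is 0 minutes.

0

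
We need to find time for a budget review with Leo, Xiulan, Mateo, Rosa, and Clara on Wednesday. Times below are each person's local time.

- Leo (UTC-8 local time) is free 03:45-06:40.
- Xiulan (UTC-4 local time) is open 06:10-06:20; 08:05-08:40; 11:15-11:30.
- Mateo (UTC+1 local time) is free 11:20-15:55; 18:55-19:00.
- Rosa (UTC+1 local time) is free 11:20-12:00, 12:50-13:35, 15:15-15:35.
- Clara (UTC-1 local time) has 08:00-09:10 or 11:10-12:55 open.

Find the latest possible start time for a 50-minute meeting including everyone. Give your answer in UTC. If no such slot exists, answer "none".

Leo in UTC: 11:45-14:40 (add 8h to convert from UTC-8).
Xiulan in UTC: 10:10-10:20, 12:05-12:40, 15:15-15:30 (add 4h to convert from UTC-4).
Mateo in UTC: 10:20-14:55, 17:55-18:00 (subtract 1h to convert from UTC+1).
Rosa in UTC: 10:20-11:00, 11:50-12:35, 14:15-14:35 (subtract 1h to convert from UTC+1).
Clara in UTC: 09:00-10:10, 12:10-13:55 (add 1h to convert from UTC-1).
Leo ∩ Xiulan: 12:05-12:40.
Leo ∩ Xiulan ∩ Mateo: 12:05-12:40.
Leo ∩ Xiulan ∩ Mateo ∩ Rosa: 12:05-12:35.
Leo ∩ Xiulan ∩ Mateo ∩ Rosa ∩ Clara: 12:10-12:35.
So the common availability across everyone is 12:10-12:35.
No common window is at least 50 minutes long.

none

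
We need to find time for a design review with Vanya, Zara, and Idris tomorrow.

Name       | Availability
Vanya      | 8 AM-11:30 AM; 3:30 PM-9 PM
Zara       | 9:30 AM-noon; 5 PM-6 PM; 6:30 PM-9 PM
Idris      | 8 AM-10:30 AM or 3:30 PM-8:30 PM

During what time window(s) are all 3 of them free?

09:30-10:30, 17:00-18:00, 18:30-20:30

Vanya ∩ Zara: 09:30-11:30, 17:00-18:00, 18:30-21:00.
Vanya ∩ Zara ∩ Idris: 09:30-10:30, 17:00-18:00, 18:30-20:30.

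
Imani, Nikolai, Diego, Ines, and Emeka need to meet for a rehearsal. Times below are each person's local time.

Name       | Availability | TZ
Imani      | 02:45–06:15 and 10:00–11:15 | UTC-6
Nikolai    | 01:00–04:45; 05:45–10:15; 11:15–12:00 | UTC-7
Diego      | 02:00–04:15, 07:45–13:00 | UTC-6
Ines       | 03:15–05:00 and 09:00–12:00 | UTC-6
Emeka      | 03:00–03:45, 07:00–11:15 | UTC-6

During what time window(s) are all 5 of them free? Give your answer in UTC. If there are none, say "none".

Imani in UTC: 08:45-12:15, 16:00-17:15 (add 6h to convert from UTC-6).
Nikolai in UTC: 08:00-11:45, 12:45-17:15, 18:15-19:00 (add 7h to convert from UTC-7).
Diego in UTC: 08:00-10:15, 13:45-19:00 (add 6h to convert from UTC-6).
Ines in UTC: 09:15-11:00, 15:00-18:00 (add 6h to convert from UTC-6).
Emeka in UTC: 09:00-09:45, 13:00-17:15 (add 6h to convert from UTC-6).
Imani ∩ Nikolai: 08:45-11:45, 16:00-17:15.
Imani ∩ Nikolai ∩ Diego: 08:45-10:15, 16:00-17:15.
Imani ∩ Nikolai ∩ Diego ∩ Ines: 09:15-10:15, 16:00-17:15.
Imani ∩ Nikolai ∩ Diego ∩ Ines ∩ Emeka: 09:15-09:45, 16:00-17:15.
So the common availability across everyone is 09:15-09:45, 16:00-17:15.

09:15-09:45, 16:00-17:15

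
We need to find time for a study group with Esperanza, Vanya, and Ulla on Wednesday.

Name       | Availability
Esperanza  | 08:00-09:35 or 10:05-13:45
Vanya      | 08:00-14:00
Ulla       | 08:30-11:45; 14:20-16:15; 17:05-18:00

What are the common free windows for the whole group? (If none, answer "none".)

08:30-09:35, 10:05-11:45

Esperanza ∩ Vanya: 08:00-09:35, 10:05-13:45.
Esperanza ∩ Vanya ∩ Ulla: 08:30-09:35, 10:05-11:45.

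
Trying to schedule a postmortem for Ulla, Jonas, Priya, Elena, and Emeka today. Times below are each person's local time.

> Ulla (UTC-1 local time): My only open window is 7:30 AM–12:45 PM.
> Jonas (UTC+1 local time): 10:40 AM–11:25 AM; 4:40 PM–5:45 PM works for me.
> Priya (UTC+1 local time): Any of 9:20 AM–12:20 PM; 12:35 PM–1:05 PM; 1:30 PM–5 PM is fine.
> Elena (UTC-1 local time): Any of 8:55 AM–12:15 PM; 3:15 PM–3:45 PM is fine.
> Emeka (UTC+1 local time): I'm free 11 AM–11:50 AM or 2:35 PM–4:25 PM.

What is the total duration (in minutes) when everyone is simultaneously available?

25

Ulla in UTC: 08:30-13:45 (add 1h to convert from UTC-1).
Jonas in UTC: 09:40-10:25, 15:40-16:45 (subtract 1h to convert from UTC+1).
Priya in UTC: 08:20-11:20, 11:35-12:05, 12:30-16:00 (subtract 1h to convert from UTC+1).
Elena in UTC: 09:55-13:15, 16:15-16:45 (add 1h to convert from UTC-1).
Emeka in UTC: 10:00-10:50, 13:35-15:25 (subtract 1h to convert from UTC+1).
Ulla ∩ Jonas: 09:40-10:25.
Ulla ∩ Jonas ∩ Priya: 09:40-10:25.
Ulla ∩ Jonas ∩ Priya ∩ Elena: 09:55-10:25.
Ulla ∩ Jonas ∩ Priya ∩ Elena ∩ Emeka: 10:00-10:25.
That's a single block of 25 minutes.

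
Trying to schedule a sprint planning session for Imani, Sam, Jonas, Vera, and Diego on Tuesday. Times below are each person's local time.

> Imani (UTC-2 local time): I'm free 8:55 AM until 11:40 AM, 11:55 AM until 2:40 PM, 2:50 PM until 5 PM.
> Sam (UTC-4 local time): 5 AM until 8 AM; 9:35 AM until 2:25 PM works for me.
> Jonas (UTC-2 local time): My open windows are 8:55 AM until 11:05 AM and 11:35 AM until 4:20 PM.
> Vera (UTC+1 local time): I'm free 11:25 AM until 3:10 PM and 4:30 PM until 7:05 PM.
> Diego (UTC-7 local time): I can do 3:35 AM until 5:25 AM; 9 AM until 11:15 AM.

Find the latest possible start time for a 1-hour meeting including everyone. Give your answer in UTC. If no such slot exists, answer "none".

17:05

Imani in UTC: 10:55-13:40, 13:55-16:40, 16:50-19:00 (add 2h to convert from UTC-2).
Sam in UTC: 09:00-12:00, 13:35-18:25 (add 4h to convert from UTC-4).
Jonas in UTC: 10:55-13:05, 13:35-18:20 (add 2h to convert from UTC-2).
Vera in UTC: 10:25-14:10, 15:30-18:05 (subtract 1h to convert from UTC+1).
Diego in UTC: 10:35-12:25, 16:00-18:15 (add 7h to convert from UTC-7).
Imani ∩ Sam: 10:55-12:00, 13:35-13:40, 13:55-16:40, 16:50-18:25.
Imani ∩ Sam ∩ Jonas: 10:55-12:00, 13:35-13:40, 13:55-16:40, 16:50-18:20.
Imani ∩ Sam ∩ Jonas ∩ Vera: 10:55-12:00, 13:35-13:40, 13:55-14:10, 15:30-16:40, 16:50-18:05.
Imani ∩ Sam ∩ Jonas ∩ Vera ∩ Diego: 10:55-12:00, 16:00-16:40, 16:50-18:05.
So the common availability across everyone is 10:55-12:00, 16:00-16:40, 16:50-18:05.
The last common window of at least 60 minutes is 16:50-18:05; a 60-minute meeting can start as late as 17:05 and still end by 18:05.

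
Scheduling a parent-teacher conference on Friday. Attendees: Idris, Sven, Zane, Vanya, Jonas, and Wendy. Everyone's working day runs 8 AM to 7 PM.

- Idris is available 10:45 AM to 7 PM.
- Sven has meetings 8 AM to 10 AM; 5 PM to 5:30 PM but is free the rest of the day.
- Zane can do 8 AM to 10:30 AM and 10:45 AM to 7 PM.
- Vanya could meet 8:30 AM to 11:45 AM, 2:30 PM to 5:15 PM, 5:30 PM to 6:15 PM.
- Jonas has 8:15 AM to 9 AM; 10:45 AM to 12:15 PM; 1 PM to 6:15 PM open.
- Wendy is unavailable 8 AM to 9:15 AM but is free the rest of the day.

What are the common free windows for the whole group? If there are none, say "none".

10:45-11:45, 14:30-17:00, 17:30-18:15

Idris free: 10:45-19:00.
Sven free: 10:00-17:00, 17:30-19:00 (invert busy blocks within the working day).
Zane free: 08:00-10:30, 10:45-19:00.
Vanya free: 08:30-11:45, 14:30-17:15, 17:30-18:15.
Jonas free: 08:15-09:00, 10:45-12:15, 13:00-18:15.
Wendy free: 09:15-19:00 (invert busy blocks within the working day).
Idris ∩ Sven: 10:45-17:00, 17:30-19:00.
Idris ∩ Sven ∩ Zane: 10:45-17:00, 17:30-19:00.
Idris ∩ Sven ∩ Zane ∩ Vanya: 10:45-11:45, 14:30-17:00, 17:30-18:15.
Idris ∩ Sven ∩ Zane ∩ Vanya ∩ Jonas: 10:45-11:45, 14:30-17:00, 17:30-18:15.
Idris ∩ Sven ∩ Zane ∩ Vanya ∩ Jonas ∩ Wendy: 10:45-11:45, 14:30-17:00, 17:30-18:15.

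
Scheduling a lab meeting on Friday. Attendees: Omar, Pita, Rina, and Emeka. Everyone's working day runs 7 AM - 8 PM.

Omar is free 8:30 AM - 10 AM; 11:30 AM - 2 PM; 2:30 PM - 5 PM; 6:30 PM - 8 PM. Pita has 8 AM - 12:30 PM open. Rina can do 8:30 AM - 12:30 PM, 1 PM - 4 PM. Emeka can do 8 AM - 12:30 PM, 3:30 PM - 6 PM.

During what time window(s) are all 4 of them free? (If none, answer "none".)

08:30-10:00, 11:30-12:30

Omar ∩ Pita: 08:30-10:00, 11:30-12:30.
Omar ∩ Pita ∩ Rina: 08:30-10:00, 11:30-12:30.
Omar ∩ Pita ∩ Rina ∩ Emeka: 08:30-10:00, 11:30-12:30.
So the common availability across everyone is 08:30-10:00, 11:30-12:30.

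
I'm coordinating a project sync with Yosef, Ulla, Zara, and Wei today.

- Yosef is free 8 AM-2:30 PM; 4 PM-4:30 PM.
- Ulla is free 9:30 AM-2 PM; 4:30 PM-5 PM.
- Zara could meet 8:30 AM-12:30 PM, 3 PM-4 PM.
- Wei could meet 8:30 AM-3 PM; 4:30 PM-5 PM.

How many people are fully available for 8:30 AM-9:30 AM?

Yosef, Zara, and Wei can make the full 08:30-09:30 slot — that's 3.

3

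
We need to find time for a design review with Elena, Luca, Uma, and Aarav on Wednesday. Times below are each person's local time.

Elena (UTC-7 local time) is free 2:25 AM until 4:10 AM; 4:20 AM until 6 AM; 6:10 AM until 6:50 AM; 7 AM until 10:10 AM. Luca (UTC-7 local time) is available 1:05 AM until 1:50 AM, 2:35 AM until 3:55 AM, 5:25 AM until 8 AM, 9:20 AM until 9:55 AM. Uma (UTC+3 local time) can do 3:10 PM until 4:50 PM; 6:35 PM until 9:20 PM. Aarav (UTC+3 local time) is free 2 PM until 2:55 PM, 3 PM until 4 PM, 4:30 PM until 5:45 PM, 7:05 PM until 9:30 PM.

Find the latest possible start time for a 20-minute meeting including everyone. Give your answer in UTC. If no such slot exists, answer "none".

16:35

Elena in UTC: 09:25-11:10, 11:20-13:00, 13:10-13:50, 14:00-17:10 (add 7h to convert from UTC-7).
Luca in UTC: 08:05-08:50, 09:35-10:55, 12:25-15:00, 16:20-16:55 (add 7h to convert from UTC-7).
Uma in UTC: 12:10-13:50, 15:35-18:20 (subtract 3h to convert from UTC+3).
Aarav in UTC: 11:00-11:55, 12:00-13:00, 13:30-14:45, 16:05-18:30 (subtract 3h to convert from UTC+3).
Elena ∩ Luca: 09:35-10:55, 12:25-13:00, 13:10-13:50, 14:00-15:00, 16:20-16:55.
Elena ∩ Luca ∩ Uma: 12:25-13:00, 13:10-13:50, 16:20-16:55.
Elena ∩ Luca ∩ Uma ∩ Aarav: 12:25-13:00, 13:30-13:50, 16:20-16:55.
So the common availability across everyone is 12:25-13:00, 13:30-13:50, 16:20-16:55.
The last common window of at least 20 minutes is 16:20-16:55; a 20-minute meeting can start as late as 16:35 and still end by 16:55.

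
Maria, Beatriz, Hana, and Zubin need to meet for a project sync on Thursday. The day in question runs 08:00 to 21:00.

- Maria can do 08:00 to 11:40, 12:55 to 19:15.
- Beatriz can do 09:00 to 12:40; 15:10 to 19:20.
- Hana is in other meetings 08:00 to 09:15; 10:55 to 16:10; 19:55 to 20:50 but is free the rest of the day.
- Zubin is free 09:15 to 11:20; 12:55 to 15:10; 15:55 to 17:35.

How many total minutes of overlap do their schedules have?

185

Maria free: 08:00-11:40, 12:55-19:15.
Beatriz free: 09:00-12:40, 15:10-19:20.
Hana free: 09:15-10:55, 16:10-19:55, 20:50-21:00 (invert busy blocks within the working day).
Zubin free: 09:15-11:20, 12:55-15:10, 15:55-17:35.
Maria ∩ Beatriz: 09:00-11:40, 15:10-19:15.
Maria ∩ Beatriz ∩ Hana: 09:15-10:55, 16:10-19:15.
Maria ∩ Beatriz ∩ Hana ∩ Zubin: 09:15-10:55, 16:10-17:35.
Summing the common windows: 100 + 85 = 185 minutes.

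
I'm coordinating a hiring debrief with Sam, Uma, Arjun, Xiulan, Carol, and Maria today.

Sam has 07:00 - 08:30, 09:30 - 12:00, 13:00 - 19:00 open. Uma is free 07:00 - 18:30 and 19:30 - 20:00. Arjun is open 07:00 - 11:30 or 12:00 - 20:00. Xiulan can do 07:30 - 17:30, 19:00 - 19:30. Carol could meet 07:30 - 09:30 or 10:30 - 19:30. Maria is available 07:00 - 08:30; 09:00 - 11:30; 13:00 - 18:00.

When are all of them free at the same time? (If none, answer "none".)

Sam ∩ Uma: 07:00-08:30, 09:30-12:00, 13:00-18:30.
Sam ∩ Uma ∩ Arjun: 07:00-08:30, 09:30-11:30, 13:00-18:30.
Sam ∩ Uma ∩ Arjun ∩ Xiulan: 07:30-08:30, 09:30-11:30, 13:00-17:30.
Sam ∩ Uma ∩ Arjun ∩ Xiulan ∩ Carol: 07:30-08:30, 10:30-11:30, 13:00-17:30.
Sam ∩ Uma ∩ Arjun ∩ Xiulan ∩ Carol ∩ Maria: 07:30-08:30, 10:30-11:30, 13:00-17:30.
Those are the intersection windows.

07:30-08:30, 10:30-11:30, 13:00-17:30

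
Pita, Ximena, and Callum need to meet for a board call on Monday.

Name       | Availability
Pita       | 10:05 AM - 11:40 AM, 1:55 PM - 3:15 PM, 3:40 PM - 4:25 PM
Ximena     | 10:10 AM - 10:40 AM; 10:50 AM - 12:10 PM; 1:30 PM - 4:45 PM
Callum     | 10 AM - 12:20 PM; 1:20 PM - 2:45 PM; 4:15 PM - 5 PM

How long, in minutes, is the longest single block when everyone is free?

Pita ∩ Ximena: 10:10-10:40, 10:50-11:40, 13:55-15:15, 15:40-16:25.
Pita ∩ Ximena ∩ Callum: 10:10-10:40, 10:50-11:40, 13:55-14:45, 16:15-16:25.
The longest is 10:50-11:40 at 50 minutes.

50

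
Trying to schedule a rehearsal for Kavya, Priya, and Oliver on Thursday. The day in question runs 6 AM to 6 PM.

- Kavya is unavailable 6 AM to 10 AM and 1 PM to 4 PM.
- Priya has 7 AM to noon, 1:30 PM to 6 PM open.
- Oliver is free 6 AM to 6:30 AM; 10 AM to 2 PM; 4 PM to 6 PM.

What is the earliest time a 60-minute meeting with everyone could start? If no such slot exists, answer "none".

10:00

Kavya free: 10:00-13:00, 16:00-18:00 (invert busy blocks within the working day).
Priya free: 07:00-12:00, 13:30-18:00.
Oliver free: 06:00-06:30, 10:00-14:00, 16:00-18:00.
Kavya ∩ Priya: 10:00-12:00, 16:00-18:00.
Kavya ∩ Priya ∩ Oliver: 10:00-12:00, 16:00-18:00.
The first common window of at least 60 minutes is 10:00-12:00, so the earliest start is 10:00.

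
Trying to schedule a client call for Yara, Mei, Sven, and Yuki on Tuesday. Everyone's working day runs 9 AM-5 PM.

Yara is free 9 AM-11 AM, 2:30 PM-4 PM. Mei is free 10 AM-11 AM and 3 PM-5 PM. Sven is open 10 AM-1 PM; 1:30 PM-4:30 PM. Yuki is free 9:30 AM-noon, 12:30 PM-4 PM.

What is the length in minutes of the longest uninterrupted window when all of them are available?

60

Yara ∩ Mei: 10:00-11:00, 15:00-16:00.
Yara ∩ Mei ∩ Sven: 10:00-11:00, 15:00-16:00.
Yara ∩ Mei ∩ Sven ∩ Yuki: 10:00-11:00, 15:00-16:00.
Those are the intersection windows.
The longest is 10:00-11:00 at 60 minutes.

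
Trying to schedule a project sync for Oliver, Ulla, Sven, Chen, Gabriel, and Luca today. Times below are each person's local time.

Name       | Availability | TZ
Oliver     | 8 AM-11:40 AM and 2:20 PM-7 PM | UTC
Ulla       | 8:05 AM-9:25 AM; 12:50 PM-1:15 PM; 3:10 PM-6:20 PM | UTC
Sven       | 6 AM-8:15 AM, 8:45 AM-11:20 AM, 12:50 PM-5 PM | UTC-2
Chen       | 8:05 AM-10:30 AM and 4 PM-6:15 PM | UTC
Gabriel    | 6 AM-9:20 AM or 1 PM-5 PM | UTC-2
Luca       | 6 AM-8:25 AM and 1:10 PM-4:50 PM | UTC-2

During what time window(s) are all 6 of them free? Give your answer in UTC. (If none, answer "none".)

08:05-09:25, 16:00-18:15

Oliver in UTC: 08:00-11:40, 14:20-19:00.
Ulla in UTC: 08:05-09:25, 12:50-13:15, 15:10-18:20.
Sven in UTC: 08:00-10:15, 10:45-13:20, 14:50-19:00 (add 2h to convert from UTC-2).
Chen in UTC: 08:05-10:30, 16:00-18:15.
Gabriel in UTC: 08:00-11:20, 15:00-19:00 (add 2h to convert from UTC-2).
Luca in UTC: 08:00-10:25, 15:10-18:50 (add 2h to convert from UTC-2).
Oliver ∩ Ulla: 08:05-09:25, 15:10-18:20.
Oliver ∩ Ulla ∩ Sven: 08:05-09:25, 15:10-18:20.
Oliver ∩ Ulla ∩ Sven ∩ Chen: 08:05-09:25, 16:00-18:15.
Oliver ∩ Ulla ∩ Sven ∩ Chen ∩ Gabriel: 08:05-09:25, 16:00-18:15.
Oliver ∩ Ulla ∩ Sven ∩ Chen ∩ Gabriel ∩ Luca: 08:05-09:25, 16:00-18:15.
So the common availability across everyone is 08:05-09:25, 16:00-18:15.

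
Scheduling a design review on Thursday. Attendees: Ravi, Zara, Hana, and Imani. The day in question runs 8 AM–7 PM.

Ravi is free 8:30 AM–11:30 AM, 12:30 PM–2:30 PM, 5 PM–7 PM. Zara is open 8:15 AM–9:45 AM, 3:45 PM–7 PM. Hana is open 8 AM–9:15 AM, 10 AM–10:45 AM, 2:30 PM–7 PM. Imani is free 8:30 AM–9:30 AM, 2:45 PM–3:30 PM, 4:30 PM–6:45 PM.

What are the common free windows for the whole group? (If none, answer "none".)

08:30-09:15, 17:00-18:45

Ravi ∩ Zara: 08:30-09:45, 17:00-19:00.
Ravi ∩ Zara ∩ Hana: 08:30-09:15, 17:00-19:00.
Ravi ∩ Zara ∩ Hana ∩ Imani: 08:30-09:15, 17:00-18:45.
So the common availability across everyone is 08:30-09:15, 17:00-18:45.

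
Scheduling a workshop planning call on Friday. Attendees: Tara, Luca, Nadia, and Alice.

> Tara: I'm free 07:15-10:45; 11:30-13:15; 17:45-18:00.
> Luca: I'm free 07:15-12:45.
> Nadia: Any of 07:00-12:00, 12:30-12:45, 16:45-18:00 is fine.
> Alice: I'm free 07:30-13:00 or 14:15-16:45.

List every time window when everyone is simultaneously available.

Tara ∩ Luca: 07:15-10:45, 11:30-12:45.
Tara ∩ Luca ∩ Nadia: 07:15-10:45, 11:30-12:00, 12:30-12:45.
Tara ∩ Luca ∩ Nadia ∩ Alice: 07:30-10:45, 11:30-12:00, 12:30-12:45.

07:30-10:45, 11:30-12:00, 12:30-12:45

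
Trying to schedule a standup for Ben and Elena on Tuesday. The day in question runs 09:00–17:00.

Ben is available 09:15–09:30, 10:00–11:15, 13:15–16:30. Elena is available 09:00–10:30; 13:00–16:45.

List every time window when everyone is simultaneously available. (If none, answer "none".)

09:15-09:30, 10:00-10:30, 13:15-16:30

Ben ∩ Elena: 09:15-09:30, 10:00-10:30, 13:15-16:30.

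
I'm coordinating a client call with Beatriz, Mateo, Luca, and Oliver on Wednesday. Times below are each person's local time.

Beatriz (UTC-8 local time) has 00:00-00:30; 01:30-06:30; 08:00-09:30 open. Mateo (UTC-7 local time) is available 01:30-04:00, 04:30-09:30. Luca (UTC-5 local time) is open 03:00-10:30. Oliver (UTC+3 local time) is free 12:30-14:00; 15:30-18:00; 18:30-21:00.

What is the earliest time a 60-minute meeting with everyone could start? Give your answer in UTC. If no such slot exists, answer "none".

09:30

Beatriz in UTC: 08:00-08:30, 09:30-14:30, 16:00-17:30 (add 8h to convert from UTC-8).
Mateo in UTC: 08:30-11:00, 11:30-16:30 (add 7h to convert from UTC-7).
Luca in UTC: 08:00-15:30 (add 5h to convert from UTC-5).
Oliver in UTC: 09:30-11:00, 12:30-15:00, 15:30-18:00 (subtract 3h to convert from UTC+3).
Beatriz ∩ Mateo: 09:30-11:00, 11:30-14:30, 16:00-16:30.
Beatriz ∩ Mateo ∩ Luca: 09:30-11:00, 11:30-14:30.
Beatriz ∩ Mateo ∩ Luca ∩ Oliver: 09:30-11:00, 12:30-14:30.
So the common availability across everyone is 09:30-11:00, 12:30-14:30.
The first common window of at least 60 minutes is 09:30-11:00, so the earliest start is 09:30.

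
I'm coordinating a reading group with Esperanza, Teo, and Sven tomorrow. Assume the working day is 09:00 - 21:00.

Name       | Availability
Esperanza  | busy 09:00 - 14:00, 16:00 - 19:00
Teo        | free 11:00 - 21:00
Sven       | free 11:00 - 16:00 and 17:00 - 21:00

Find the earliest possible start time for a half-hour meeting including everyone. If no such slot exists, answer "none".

14:00

Esperanza free: 14:00-16:00, 19:00-21:00 (invert busy blocks within the working day).
Teo free: 11:00-21:00.
Sven free: 11:00-16:00, 17:00-21:00.
Esperanza ∩ Teo: 14:00-16:00, 19:00-21:00.
Esperanza ∩ Teo ∩ Sven: 14:00-16:00, 19:00-21:00.
The first common window of at least 30 minutes is 14:00-16:00, so the earliest start is 14:00.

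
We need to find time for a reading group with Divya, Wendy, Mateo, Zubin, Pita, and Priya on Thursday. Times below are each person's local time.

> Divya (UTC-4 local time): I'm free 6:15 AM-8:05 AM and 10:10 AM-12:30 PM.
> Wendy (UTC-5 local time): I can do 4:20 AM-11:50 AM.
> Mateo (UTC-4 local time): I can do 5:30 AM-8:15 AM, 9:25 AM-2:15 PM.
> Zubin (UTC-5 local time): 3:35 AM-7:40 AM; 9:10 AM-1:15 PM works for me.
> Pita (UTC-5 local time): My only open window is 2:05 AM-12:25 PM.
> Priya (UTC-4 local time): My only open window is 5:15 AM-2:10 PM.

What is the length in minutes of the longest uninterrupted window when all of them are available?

Divya in UTC: 10:15-12:05, 14:10-16:30 (add 4h to convert from UTC-4).
Wendy in UTC: 09:20-16:50 (add 5h to convert from UTC-5).
Mateo in UTC: 09:30-12:15, 13:25-18:15 (add 4h to convert from UTC-4).
Zubin in UTC: 08:35-12:40, 14:10-18:15 (add 5h to convert from UTC-5).
Pita in UTC: 07:05-17:25 (add 5h to convert from UTC-5).
Priya in UTC: 09:15-18:10 (add 4h to convert from UTC-4).
Divya ∩ Wendy: 10:15-12:05, 14:10-16:30.
Divya ∩ Wendy ∩ Mateo: 10:15-12:05, 14:10-16:30.
Divya ∩ Wendy ∩ Mateo ∩ Zubin: 10:15-12:05, 14:10-16:30.
Divya ∩ Wendy ∩ Mateo ∩ Zubin ∩ Pita: 10:15-12:05, 14:10-16:30.
Divya ∩ Wendy ∩ Mateo ∩ Zubin ∩ Pita ∩ Priya: 10:15-12:05, 14:10-16:30.
So the common availability across everyone is 10:15-12:05, 14:10-16:30.
The longest is 14:10-16:30 at 140 minutes.

140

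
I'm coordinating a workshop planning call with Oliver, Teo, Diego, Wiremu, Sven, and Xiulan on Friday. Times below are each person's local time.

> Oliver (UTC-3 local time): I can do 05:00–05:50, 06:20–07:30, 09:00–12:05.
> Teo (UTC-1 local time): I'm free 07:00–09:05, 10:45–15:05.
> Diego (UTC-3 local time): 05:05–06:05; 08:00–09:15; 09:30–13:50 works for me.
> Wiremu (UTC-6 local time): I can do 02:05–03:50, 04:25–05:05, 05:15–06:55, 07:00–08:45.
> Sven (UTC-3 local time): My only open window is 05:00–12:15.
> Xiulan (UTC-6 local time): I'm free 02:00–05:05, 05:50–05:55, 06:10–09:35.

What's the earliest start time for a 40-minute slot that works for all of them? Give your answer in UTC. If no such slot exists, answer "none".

Oliver in UTC: 08:00-08:50, 09:20-10:30, 12:00-15:05 (add 3h to convert from UTC-3).
Teo in UTC: 08:00-10:05, 11:45-16:05 (add 1h to convert from UTC-1).
Diego in UTC: 08:05-09:05, 11:00-12:15, 12:30-16:50 (add 3h to convert from UTC-3).
Wiremu in UTC: 08:05-09:50, 10:25-11:05, 11:15-12:55, 13:00-14:45 (add 6h to convert from UTC-6).
Sven in UTC: 08:00-15:15 (add 3h to convert from UTC-3).
Xiulan in UTC: 08:00-11:05, 11:50-11:55, 12:10-15:35 (add 6h to convert from UTC-6).
Oliver ∩ Teo: 08:00-08:50, 09:20-10:05, 12:00-15:05.
Oliver ∩ Teo ∩ Diego: 08:05-08:50, 12:00-12:15, 12:30-15:05.
Oliver ∩ Teo ∩ Diego ∩ Wiremu: 08:05-08:50, 12:00-12:15, 12:30-12:55, 13:00-14:45.
Oliver ∩ Teo ∩ Diego ∩ Wiremu ∩ Sven: 08:05-08:50, 12:00-12:15, 12:30-12:55, 13:00-14:45.
Oliver ∩ Teo ∩ Diego ∩ Wiremu ∩ Sven ∩ Xiulan: 08:05-08:50, 12:10-12:15, 12:30-12:55, 13:00-14:45.
The first common window of at least 40 minutes is 08:05-08:50, so the earliest start is 08:05.

08:05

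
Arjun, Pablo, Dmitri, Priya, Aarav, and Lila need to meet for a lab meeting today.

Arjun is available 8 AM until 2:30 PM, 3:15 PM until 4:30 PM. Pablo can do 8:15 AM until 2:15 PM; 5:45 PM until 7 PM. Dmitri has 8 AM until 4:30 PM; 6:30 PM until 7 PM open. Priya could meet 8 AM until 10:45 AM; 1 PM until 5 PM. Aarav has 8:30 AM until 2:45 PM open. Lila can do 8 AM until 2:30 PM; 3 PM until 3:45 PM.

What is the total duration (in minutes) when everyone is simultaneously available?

210

Arjun ∩ Pablo: 08:15-14:15.
Arjun ∩ Pablo ∩ Dmitri: 08:15-14:15.
Arjun ∩ Pablo ∩ Dmitri ∩ Priya: 08:15-10:45, 13:00-14:15.
Arjun ∩ Pablo ∩ Dmitri ∩ Priya ∩ Aarav: 08:30-10:45, 13:00-14:15.
Arjun ∩ Pablo ∩ Dmitri ∩ Priya ∩ Aarav ∩ Lila: 08:30-10:45, 13:00-14:15.
Summing the common windows: 135 + 75 = 210 minutes.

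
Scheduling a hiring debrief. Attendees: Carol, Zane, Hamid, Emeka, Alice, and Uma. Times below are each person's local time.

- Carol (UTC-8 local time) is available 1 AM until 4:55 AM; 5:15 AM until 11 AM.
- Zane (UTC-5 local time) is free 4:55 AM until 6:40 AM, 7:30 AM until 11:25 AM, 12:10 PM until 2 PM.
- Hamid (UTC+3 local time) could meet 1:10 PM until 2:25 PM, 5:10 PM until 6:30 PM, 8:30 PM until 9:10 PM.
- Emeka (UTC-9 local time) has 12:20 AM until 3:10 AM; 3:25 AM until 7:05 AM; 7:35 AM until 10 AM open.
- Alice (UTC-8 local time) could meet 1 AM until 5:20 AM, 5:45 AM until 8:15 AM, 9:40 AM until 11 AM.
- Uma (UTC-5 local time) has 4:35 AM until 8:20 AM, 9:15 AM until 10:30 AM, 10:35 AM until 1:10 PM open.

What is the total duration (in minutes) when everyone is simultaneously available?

180

Carol in UTC: 09:00-12:55, 13:15-19:00 (add 8h to convert from UTC-8).
Zane in UTC: 09:55-11:40, 12:30-16:25, 17:10-19:00 (add 5h to convert from UTC-5).
Hamid in UTC: 10:10-11:25, 14:10-15:30, 17:30-18:10 (subtract 3h to convert from UTC+3).
Emeka in UTC: 09:20-12:10, 12:25-16:05, 16:35-19:00 (add 9h to convert from UTC-9).
Alice in UTC: 09:00-13:20, 13:45-16:15, 17:40-19:00 (add 8h to convert from UTC-8).
Uma in UTC: 09:35-13:20, 14:15-15:30, 15:35-18:10 (add 5h to convert from UTC-5).
Carol ∩ Zane: 09:55-11:40, 12:30-12:55, 13:15-16:25, 17:10-19:00.
Carol ∩ Zane ∩ Hamid: 10:10-11:25, 14:10-15:30, 17:30-18:10.
Carol ∩ Zane ∩ Hamid ∩ Emeka: 10:10-11:25, 14:10-15:30, 17:30-18:10.
Carol ∩ Zane ∩ Hamid ∩ Emeka ∩ Alice: 10:10-11:25, 14:10-15:30, 17:40-18:10.
Carol ∩ Zane ∩ Hamid ∩ Emeka ∩ Alice ∩ Uma: 10:10-11:25, 14:15-15:30, 17:40-18:10.
So the common availability across everyone is 10:10-11:25, 14:15-15:30, 17:40-18:10.
Summing the common windows: 75 + 75 + 30 = 180 minutes.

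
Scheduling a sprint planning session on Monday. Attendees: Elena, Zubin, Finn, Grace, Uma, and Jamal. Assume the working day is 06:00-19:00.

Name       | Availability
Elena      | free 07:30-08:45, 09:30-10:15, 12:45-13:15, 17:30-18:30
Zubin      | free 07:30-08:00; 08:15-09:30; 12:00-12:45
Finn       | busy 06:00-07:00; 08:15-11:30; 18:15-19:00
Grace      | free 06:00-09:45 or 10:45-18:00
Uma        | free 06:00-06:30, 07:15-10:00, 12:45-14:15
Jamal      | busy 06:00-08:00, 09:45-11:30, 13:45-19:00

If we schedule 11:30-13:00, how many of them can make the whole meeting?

Elena free: 07:30-08:45, 09:30-10:15, 12:45-13:15, 17:30-18:30.
Zubin free: 07:30-08:00, 08:15-09:30, 12:00-12:45.
Finn free: 07:00-08:15, 11:30-18:15 (invert busy blocks within the working day).
Grace free: 06:00-09:45, 10:45-18:00.
Uma free: 06:00-06:30, 07:15-10:00, 12:45-14:15.
Jamal free: 08:00-09:45, 11:30-13:45 (invert busy blocks within the working day).
Finn, Grace, and Jamal can make the full 11:30-13:00 slot — that's 3.

3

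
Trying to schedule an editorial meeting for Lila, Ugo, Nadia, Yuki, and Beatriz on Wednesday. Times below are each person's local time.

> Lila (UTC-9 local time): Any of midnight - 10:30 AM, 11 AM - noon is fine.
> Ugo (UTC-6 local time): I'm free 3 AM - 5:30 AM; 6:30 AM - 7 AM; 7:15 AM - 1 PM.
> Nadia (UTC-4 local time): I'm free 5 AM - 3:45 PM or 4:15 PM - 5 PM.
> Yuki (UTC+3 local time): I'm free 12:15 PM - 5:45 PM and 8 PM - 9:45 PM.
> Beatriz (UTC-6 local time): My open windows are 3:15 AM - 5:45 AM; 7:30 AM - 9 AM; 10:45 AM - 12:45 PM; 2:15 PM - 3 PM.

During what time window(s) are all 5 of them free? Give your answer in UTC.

Lila in UTC: 09:00-19:30, 20:00-21:00 (add 9h to convert from UTC-9).
Ugo in UTC: 09:00-11:30, 12:30-13:00, 13:15-19:00 (add 6h to convert from UTC-6).
Nadia in UTC: 09:00-19:45, 20:15-21:00 (add 4h to convert from UTC-4).
Yuki in UTC: 09:15-14:45, 17:00-18:45 (subtract 3h to convert from UTC+3).
Beatriz in UTC: 09:15-11:45, 13:30-15:00, 16:45-18:45, 20:15-21:00 (add 6h to convert from UTC-6).
Lila ∩ Ugo: 09:00-11:30, 12:30-13:00, 13:15-19:00.
Lila ∩ Ugo ∩ Nadia: 09:00-11:30, 12:30-13:00, 13:15-19:00.
Lila ∩ Ugo ∩ Nadia ∩ Yuki: 09:15-11:30, 12:30-13:00, 13:15-14:45, 17:00-18:45.
Lila ∩ Ugo ∩ Nadia ∩ Yuki ∩ Beatriz: 09:15-11:30, 13:30-14:45, 17:00-18:45.

09:15-11:30, 13:30-14:45, 17:00-18:45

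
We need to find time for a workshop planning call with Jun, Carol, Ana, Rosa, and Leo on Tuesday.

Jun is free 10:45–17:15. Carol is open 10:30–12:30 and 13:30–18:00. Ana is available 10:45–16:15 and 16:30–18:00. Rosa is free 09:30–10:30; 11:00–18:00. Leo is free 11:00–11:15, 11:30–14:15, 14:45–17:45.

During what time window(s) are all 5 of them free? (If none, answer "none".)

Jun ∩ Carol: 10:45-12:30, 13:30-17:15.
Jun ∩ Carol ∩ Ana: 10:45-12:30, 13:30-16:15, 16:30-17:15.
Jun ∩ Carol ∩ Ana ∩ Rosa: 11:00-12:30, 13:30-16:15, 16:30-17:15.
Jun ∩ Carol ∩ Ana ∩ Rosa ∩ Leo: 11:00-11:15, 11:30-12:30, 13:30-14:15, 14:45-16:15, 16:30-17:15.
So the common availability across everyone is 11:00-11:15, 11:30-12:30, 13:30-14:15, 14:45-16:15, 16:30-17:15.

11:00-11:15, 11:30-12:30, 13:30-14:15, 14:45-16:15, 16:30-17:15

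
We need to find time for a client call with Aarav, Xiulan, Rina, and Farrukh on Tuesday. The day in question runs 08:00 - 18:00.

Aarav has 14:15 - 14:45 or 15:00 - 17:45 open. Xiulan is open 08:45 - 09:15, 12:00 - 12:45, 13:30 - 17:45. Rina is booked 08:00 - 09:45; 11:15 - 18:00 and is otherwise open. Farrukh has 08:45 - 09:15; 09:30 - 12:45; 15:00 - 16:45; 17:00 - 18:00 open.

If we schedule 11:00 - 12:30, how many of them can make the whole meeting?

1

Aarav free: 14:15-14:45, 15:00-17:45.
Xiulan free: 08:45-09:15, 12:00-12:45, 13:30-17:45.
Rina free: 09:45-11:15 (invert busy blocks within the working day).
Farrukh free: 08:45-09:15, 09:30-12:45, 15:00-16:45, 17:00-18:00.
Farrukh can make the full 11:00-12:30 slot — that's 1.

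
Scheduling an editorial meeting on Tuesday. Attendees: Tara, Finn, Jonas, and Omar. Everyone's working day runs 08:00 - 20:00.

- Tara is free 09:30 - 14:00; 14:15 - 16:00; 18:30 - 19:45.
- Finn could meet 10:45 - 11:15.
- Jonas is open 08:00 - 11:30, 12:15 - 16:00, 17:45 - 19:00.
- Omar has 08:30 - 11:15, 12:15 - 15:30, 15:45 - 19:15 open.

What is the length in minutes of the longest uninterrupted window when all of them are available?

Tara ∩ Finn: 10:45-11:15.
Tara ∩ Finn ∩ Jonas: 10:45-11:15.
Tara ∩ Finn ∩ Jonas ∩ Omar: 10:45-11:15.
The longest is 10:45-11:15 at 30 minutes.

30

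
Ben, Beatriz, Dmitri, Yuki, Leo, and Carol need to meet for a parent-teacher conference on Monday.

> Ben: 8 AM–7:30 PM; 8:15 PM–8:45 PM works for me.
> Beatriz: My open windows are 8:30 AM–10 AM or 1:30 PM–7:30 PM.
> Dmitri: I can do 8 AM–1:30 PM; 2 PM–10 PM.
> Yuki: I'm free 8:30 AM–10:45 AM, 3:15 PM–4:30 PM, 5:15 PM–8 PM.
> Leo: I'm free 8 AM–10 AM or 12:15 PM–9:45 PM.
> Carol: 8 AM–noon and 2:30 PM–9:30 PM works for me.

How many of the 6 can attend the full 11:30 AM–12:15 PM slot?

2

Ben and Dmitri can make the full 11:30-12:15 slot — that's 2.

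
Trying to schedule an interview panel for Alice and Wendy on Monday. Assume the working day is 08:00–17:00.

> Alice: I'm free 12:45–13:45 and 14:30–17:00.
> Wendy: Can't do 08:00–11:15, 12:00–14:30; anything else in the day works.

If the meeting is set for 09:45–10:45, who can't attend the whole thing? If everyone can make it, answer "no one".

Alice, Wendy

Alice free: 12:45-13:45, 14:30-17:00.
Wendy free: 11:15-12:00, 14:30-17:00 (invert busy blocks within the working day).
Alice: not fully free for 09:45-10:45. Wendy: not fully free for 09:45-10:45.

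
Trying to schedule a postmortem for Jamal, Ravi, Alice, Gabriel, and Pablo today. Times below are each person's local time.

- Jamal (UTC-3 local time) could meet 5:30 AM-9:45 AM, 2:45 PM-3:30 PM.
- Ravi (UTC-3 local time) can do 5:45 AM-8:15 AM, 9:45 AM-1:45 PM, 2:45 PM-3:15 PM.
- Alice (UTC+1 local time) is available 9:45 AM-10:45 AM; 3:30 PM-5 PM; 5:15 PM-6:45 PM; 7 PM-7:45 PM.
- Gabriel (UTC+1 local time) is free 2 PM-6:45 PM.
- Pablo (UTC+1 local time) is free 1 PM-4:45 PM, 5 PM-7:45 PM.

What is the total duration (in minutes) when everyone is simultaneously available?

Jamal in UTC: 08:30-12:45, 17:45-18:30 (add 3h to convert from UTC-3).
Ravi in UTC: 08:45-11:15, 12:45-16:45, 17:45-18:15 (add 3h to convert from UTC-3).
Alice in UTC: 08:45-09:45, 14:30-16:00, 16:15-17:45, 18:00-18:45 (subtract 1h to convert from UTC+1).
Gabriel in UTC: 13:00-17:45 (subtract 1h to convert from UTC+1).
Pablo in UTC: 12:00-15:45, 16:00-18:45 (subtract 1h to convert from UTC+1).
Jamal ∩ Ravi: 08:45-11:15, 17:45-18:15.
Jamal ∩ Ravi ∩ Alice: 08:45-09:45, 18:00-18:15.
Jamal ∩ Ravi ∩ Alice ∩ Gabriel: ∅.
Jamal ∩ Ravi ∩ Alice ∩ Gabriel ∩ Pablo: ∅.
There is no time when everyone is free.
There is no common window, so the total is 0 minutes.

0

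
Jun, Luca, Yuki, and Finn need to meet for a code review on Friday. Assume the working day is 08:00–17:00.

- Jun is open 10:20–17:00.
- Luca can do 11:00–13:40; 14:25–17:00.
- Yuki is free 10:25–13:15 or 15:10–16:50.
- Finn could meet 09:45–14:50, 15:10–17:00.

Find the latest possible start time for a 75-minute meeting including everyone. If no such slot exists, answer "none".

Jun ∩ Luca: 11:00-13:40, 14:25-17:00.
Jun ∩ Luca ∩ Yuki: 11:00-13:15, 15:10-16:50.
Jun ∩ Luca ∩ Yuki ∩ Finn: 11:00-13:15, 15:10-16:50.
The last common window of at least 75 minutes is 15:10-16:50; a 75-minute meeting can start as late as 15:35 and still end by 16:50.

15:35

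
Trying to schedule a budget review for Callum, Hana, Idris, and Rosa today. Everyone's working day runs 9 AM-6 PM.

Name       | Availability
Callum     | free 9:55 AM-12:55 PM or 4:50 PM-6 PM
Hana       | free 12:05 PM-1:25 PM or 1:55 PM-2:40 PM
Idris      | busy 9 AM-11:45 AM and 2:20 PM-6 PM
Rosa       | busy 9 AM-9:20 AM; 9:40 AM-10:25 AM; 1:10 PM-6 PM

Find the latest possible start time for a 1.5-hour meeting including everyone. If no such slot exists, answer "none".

Callum free: 09:55-12:55, 16:50-18:00.
Hana free: 12:05-13:25, 13:55-14:40.
Idris free: 11:45-14:20 (invert busy blocks within the working day).
Rosa free: 09:20-09:40, 10:25-13:10 (invert busy blocks within the working day).
Callum ∩ Hana: 12:05-12:55.
Callum ∩ Hana ∩ Idris: 12:05-12:55.
Callum ∩ Hana ∩ Idris ∩ Rosa: 12:05-12:55.
No common window is at least 90 minutes long.

none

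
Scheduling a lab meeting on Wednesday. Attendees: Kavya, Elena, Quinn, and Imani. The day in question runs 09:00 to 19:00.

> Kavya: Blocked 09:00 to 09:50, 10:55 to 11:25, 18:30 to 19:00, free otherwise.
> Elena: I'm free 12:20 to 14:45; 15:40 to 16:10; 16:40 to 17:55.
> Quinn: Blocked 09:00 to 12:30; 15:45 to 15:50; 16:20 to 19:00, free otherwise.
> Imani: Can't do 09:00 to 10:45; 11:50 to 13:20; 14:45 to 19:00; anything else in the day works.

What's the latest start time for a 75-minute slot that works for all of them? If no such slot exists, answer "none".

Kavya free: 09:50-10:55, 11:25-18:30 (invert busy blocks within the working day).
Elena free: 12:20-14:45, 15:40-16:10, 16:40-17:55.
Quinn free: 12:30-15:45, 15:50-16:20 (invert busy blocks within the working day).
Imani free: 10:45-11:50, 13:20-14:45 (invert busy blocks within the working day).
Kavya ∩ Elena: 12:20-14:45, 15:40-16:10, 16:40-17:55.
Kavya ∩ Elena ∩ Quinn: 12:30-14:45, 15:40-15:45, 15:50-16:10.
Kavya ∩ Elena ∩ Quinn ∩ Imani: 13:20-14:45.
So the common availability across everyone is 13:20-14:45.
The last common window of at least 75 minutes is 13:20-14:45; a 75-minute meeting can start as late as 13:30 and still end by 14:45.

13:30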